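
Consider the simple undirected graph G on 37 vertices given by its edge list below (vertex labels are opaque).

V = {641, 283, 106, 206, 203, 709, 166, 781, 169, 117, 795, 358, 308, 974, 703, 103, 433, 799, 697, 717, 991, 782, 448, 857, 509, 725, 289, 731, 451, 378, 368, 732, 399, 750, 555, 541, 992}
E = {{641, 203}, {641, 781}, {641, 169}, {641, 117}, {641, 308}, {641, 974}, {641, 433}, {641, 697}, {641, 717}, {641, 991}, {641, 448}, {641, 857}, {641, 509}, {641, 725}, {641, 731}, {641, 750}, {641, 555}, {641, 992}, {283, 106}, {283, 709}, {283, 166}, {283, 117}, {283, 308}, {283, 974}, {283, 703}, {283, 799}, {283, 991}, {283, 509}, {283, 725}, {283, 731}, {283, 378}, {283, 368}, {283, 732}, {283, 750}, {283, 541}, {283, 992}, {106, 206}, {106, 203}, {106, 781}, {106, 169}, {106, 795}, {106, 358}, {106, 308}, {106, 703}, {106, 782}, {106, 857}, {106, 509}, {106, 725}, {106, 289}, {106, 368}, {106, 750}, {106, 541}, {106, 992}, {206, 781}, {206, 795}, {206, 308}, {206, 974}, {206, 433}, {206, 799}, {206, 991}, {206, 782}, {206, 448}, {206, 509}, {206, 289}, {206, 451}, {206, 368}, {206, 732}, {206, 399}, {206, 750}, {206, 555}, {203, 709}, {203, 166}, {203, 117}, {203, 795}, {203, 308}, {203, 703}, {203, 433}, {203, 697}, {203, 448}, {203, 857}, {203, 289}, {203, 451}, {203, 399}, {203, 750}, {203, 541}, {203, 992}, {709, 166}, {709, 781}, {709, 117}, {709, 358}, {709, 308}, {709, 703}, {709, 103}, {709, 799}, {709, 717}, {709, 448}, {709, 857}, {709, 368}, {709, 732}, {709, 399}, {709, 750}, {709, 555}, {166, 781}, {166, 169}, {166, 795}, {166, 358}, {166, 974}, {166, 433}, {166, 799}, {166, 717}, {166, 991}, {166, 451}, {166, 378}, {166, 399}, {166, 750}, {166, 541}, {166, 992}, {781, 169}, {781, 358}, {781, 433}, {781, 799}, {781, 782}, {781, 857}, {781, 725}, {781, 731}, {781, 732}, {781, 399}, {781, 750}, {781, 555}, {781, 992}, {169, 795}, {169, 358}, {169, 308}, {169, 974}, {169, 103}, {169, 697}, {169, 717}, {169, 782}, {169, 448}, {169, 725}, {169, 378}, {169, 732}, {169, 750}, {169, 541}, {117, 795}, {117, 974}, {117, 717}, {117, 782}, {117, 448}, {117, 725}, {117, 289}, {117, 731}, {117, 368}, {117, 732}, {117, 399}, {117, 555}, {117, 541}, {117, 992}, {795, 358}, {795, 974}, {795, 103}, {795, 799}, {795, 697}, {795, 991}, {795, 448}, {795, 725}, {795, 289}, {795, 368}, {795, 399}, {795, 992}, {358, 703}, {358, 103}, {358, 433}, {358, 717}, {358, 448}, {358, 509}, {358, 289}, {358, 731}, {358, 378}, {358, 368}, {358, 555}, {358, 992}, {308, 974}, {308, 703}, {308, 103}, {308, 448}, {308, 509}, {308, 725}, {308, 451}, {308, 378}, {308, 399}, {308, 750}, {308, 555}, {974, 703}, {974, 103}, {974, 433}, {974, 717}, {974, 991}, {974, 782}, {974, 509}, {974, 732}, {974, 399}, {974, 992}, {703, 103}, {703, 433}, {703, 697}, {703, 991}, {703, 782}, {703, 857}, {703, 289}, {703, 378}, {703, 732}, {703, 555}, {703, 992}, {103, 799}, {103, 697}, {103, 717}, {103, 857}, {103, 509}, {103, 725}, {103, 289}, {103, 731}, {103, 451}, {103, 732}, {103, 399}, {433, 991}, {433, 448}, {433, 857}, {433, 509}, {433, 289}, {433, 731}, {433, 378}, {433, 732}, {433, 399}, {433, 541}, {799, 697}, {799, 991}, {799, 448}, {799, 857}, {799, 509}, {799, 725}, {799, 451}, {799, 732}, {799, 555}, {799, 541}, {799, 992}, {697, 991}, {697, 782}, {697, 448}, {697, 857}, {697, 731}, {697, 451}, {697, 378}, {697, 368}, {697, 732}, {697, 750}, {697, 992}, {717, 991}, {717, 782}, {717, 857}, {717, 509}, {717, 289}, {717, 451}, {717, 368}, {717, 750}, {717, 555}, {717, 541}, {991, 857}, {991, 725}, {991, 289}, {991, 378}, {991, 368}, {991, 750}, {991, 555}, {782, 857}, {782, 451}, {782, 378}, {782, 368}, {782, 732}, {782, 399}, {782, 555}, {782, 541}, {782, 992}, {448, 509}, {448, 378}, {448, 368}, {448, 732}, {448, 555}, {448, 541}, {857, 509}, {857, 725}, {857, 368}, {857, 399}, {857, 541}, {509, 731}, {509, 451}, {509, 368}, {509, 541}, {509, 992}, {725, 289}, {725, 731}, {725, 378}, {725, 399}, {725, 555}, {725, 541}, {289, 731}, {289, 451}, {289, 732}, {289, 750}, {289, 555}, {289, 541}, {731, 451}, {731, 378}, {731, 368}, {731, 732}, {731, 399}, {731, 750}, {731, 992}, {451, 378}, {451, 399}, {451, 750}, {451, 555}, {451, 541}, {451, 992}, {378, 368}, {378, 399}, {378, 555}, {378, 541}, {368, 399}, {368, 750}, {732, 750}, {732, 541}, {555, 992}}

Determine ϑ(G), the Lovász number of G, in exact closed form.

Vertex 368 has 18 neighbors: 283, 106, 206, 709, 117, 795, 358, 697, 717, 991, 782, 448, 857, 509, 731, 378, 399, 750.
Vertex 308 has 18 neighbors: 641, 283, 106, 206, 203, 709, 169, 974, 703, 103, 448, 509, 725, 451, 378, 399, 750, 555.
N(781) = {641, 106, 206, 709, 166, 169, 358, 433, 799, 782, 857, 725, 731, 732, 399, 750, 555, 992}, |N(781)| = 18.
Vertex 283 has 18 neighbors: 106, 709, 166, 117, 308, 974, 703, 799, 991, 509, 725, 731, 378, 368, 732, 750, 541, 992.
37-vertex 18-regular graph: strongly regular (37,18,8,9).
The 3 distinct eigenvalues: [18.0, 2.5414, -3.5414].
−37·(-sqrt(37)/2 - 1/2) / ((18)−(-sqrt(37)/2 - 1/2)) = sqrt(37) = ϑ(G).
= 6.082763… (decimal).

sqrt(37)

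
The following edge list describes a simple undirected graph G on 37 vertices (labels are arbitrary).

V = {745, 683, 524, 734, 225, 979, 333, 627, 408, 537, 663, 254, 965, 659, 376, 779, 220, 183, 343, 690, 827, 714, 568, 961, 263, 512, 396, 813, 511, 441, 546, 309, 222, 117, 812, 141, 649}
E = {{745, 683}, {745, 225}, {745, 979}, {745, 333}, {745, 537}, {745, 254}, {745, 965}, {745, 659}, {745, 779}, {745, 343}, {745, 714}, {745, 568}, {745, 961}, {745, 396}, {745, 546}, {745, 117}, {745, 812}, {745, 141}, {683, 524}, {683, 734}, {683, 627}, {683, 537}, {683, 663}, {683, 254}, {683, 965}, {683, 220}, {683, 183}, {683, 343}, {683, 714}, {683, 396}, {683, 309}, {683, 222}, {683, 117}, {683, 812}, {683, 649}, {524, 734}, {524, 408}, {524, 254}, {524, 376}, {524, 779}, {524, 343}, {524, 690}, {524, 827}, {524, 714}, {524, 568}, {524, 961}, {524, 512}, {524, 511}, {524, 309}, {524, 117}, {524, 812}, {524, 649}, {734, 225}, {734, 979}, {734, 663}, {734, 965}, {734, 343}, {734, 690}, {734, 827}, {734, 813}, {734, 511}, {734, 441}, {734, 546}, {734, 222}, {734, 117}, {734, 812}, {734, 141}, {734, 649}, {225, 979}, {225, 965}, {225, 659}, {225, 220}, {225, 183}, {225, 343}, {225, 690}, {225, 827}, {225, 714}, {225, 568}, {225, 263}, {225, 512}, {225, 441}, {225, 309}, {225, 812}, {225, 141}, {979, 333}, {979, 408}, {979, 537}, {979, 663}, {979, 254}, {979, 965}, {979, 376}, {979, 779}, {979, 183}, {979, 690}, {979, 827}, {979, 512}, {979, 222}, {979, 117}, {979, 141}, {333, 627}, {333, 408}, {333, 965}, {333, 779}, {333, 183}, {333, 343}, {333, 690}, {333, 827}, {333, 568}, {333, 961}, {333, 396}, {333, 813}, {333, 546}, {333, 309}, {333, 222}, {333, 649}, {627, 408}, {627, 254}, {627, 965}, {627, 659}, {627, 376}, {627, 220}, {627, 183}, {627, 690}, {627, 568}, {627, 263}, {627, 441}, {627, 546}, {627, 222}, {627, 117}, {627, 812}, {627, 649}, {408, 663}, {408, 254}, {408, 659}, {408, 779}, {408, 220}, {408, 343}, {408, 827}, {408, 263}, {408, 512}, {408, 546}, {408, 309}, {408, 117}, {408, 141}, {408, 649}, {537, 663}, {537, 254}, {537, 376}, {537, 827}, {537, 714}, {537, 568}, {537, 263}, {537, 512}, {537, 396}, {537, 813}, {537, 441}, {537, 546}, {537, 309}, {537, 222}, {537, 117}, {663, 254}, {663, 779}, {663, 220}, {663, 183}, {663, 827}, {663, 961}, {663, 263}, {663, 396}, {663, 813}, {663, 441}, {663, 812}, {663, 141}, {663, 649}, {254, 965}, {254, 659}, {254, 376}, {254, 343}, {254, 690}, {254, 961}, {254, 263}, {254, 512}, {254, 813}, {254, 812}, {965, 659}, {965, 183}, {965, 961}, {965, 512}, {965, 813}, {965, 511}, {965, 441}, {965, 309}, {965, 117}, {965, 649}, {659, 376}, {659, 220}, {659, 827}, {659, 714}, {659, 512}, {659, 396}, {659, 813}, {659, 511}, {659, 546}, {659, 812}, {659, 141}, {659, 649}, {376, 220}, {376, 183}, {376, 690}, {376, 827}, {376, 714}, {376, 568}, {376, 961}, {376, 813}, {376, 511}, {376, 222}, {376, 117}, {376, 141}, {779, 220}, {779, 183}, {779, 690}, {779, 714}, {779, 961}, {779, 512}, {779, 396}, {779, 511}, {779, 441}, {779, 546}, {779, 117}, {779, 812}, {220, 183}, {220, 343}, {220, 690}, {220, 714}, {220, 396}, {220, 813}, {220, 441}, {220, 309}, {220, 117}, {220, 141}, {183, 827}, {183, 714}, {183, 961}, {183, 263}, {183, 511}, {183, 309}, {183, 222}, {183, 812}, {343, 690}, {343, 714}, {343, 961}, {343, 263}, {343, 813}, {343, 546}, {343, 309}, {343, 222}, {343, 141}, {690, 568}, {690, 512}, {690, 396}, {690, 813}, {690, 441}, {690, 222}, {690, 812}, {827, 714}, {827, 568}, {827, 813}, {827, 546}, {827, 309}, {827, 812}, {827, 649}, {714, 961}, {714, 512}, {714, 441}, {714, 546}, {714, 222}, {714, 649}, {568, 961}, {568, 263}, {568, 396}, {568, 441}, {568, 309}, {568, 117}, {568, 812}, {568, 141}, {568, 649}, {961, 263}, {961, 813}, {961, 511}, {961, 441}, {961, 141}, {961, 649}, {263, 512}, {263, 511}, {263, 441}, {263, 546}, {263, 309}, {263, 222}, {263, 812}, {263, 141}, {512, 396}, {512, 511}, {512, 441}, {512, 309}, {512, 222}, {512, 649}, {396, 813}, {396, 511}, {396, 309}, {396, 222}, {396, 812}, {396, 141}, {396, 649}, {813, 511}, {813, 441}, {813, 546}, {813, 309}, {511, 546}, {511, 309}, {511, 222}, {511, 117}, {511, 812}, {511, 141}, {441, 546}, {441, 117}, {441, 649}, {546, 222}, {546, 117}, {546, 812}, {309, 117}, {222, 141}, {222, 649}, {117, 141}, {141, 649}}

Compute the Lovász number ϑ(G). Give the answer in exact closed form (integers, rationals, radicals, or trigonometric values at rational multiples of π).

deg(659) = 18; N(659) = {745, 225, 627, 408, 254, 965, 376, 220, 827, 714, 512, 396, 813, 511, 546, 812, 141, 649}.
N(220) = {683, 225, 627, 408, 663, 659, 376, 779, 183, 343, 690, 714, 396, 813, 441, 309, 117, 141}, |N(220)| = 18.
Vertex 663 has 18 neighbors: 683, 734, 979, 408, 537, 254, 779, 220, 183, 827, 961, 263, 396, 813, 441, 812, 141, 649.
N(683) = {745, 524, 734, 627, 537, 663, 254, 965, 220, 183, 343, 714, 396, 309, 222, 117, 812, 649}, |N(683)| = 18.
18-regular, N=37; Paley(37): SR with (k,λ,μ)=(18,8,9).
spec(A) ≈ [18.0, 2.5414, -3.5414] (distinct, 4 d.p.).
−37·(-sqrt(37)/2 - 1/2) / ((18)−(-sqrt(37)/2 - 1/2)) = sqrt(37) = ϑ(G).
ϑ(G) ≈ 6.082762530.

sqrt(37)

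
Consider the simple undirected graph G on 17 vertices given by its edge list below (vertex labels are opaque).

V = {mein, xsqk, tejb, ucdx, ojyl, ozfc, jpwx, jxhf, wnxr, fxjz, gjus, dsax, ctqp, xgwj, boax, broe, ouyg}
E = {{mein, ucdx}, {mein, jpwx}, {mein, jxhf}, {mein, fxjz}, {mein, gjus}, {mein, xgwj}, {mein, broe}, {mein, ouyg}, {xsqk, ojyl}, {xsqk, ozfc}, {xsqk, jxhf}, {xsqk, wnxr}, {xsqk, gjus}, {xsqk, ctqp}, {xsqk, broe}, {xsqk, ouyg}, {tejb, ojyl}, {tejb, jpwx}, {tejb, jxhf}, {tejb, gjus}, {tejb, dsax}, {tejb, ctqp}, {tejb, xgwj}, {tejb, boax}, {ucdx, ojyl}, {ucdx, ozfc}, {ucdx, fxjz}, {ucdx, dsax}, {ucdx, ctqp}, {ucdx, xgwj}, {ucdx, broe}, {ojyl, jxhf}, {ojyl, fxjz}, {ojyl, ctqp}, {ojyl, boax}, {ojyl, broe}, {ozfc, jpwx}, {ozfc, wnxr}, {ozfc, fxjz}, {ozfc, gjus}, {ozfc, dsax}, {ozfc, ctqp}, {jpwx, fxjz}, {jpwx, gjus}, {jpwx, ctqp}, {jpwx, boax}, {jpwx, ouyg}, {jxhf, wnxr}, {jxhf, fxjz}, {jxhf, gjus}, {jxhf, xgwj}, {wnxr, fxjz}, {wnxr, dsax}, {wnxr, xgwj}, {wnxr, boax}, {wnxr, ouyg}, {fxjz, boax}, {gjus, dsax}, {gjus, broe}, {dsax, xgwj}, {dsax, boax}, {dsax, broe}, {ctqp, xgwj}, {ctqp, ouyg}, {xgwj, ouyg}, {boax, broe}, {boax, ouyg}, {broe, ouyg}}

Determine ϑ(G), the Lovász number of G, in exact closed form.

sqrt(17)

deg(ouyg) = 8; N(ouyg) = {mein, xsqk, jpwx, wnxr, ctqp, xgwj, boax, broe}.
Vertex xsqk has 8 neighbors: ojyl, ozfc, jxhf, wnxr, gjus, ctqp, broe, ouyg.
deg(tejb) = 8; N(tejb) = {ojyl, jpwx, jxhf, gjus, dsax, ctqp, xgwj, boax}.
Vertex jpwx has 8 neighbors: mein, tejb, ozfc, fxjz, gjus, ctqp, boax, ouyg.
8-regular, N=17; Paley(17): SR with (k,λ,μ)=(8,3,4).
spec(A) ≈ [8.0, 1.561553, -2.561553] (distinct, 6 d.p.).
Lovász (edge-transitive): ϑ = −17·(-sqrt(17)/2 - 1/2)/((8)−(-sqrt(17)/2 - 1/2)) = sqrt(17).
= 4.12310563… (decimal).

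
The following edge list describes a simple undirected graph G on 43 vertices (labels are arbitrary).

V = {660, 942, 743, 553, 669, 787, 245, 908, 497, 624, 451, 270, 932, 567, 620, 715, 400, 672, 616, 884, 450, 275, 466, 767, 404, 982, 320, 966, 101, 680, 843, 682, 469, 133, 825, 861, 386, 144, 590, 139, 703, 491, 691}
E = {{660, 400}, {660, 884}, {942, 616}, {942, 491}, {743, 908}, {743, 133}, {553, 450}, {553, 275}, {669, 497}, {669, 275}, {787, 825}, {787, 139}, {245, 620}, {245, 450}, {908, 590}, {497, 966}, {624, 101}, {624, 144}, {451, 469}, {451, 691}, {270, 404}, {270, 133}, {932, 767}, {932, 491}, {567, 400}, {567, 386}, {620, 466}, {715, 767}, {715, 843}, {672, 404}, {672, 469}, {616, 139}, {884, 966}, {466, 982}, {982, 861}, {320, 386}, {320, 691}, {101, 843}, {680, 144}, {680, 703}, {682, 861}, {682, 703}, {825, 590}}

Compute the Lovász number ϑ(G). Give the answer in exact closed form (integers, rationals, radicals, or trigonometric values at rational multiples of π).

43*cos(pi/43)/(cos(pi/43) + 1)

N(404) = {270, 672}, |N(404)| = 2.
Vertex 245 has 2 neighbors: 620, 450.
N(660) = {400, 884}, |N(660)| = 2.
N(715) = {767, 843}, |N(715)| = 2.
Regular of degree 2 on 43 vertices: the odd cycle C_{43}.
spec(A) ≈ [2.0, 1.979, 1.915, 1.811, 1.668, 1.49, 1.279, 1.042, 0.782, 0.506, 0.219, -0.073, -0.363, -0.646, -0.914, -1.164, -1.388, -1.583, -1.744, -1.868, -1.952, -1.995] (distinct, 3 d.p.).
With N=43: ϑ(G) = 43·(-(-1)*2*cos(pi/43))/(2−(-2*cos(pi/43))) = 43*cos(pi/43)/(cos(pi/43) + 1).
= 21.4712837… (decimal).
Lovász sandwich 21 ≤ 43*cos(pi/43)/(cos(pi/43) + 1) ≤ 22: both strict.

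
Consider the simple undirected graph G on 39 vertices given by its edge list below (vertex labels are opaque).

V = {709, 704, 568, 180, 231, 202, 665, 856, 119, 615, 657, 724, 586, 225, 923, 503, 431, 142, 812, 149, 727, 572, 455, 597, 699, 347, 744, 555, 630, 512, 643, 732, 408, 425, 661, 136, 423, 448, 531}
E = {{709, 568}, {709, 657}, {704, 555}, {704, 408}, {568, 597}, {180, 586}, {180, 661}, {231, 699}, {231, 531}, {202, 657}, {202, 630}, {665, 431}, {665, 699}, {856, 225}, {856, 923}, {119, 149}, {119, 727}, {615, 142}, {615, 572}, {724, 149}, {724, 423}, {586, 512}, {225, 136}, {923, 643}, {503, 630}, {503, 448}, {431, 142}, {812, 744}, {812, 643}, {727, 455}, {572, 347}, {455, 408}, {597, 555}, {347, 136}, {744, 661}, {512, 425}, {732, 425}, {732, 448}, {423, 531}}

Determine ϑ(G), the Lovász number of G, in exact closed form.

Vertex 572 has 2 neighbors: 615, 347.
N(142) = {615, 431}, |N(142)| = 2.
N(225) = {856, 136}, |N(225)| = 2.
deg(657) = 2; N(657) = {709, 202}.
2-regular, N=39; a single 39-cycle (edge-transitive).
A has 20 distinct eigenvalues ≈ [2.0, 1.974101, 1.897073, 1.770912, 1.598886, 1.385449, 1.136129, 0.857385, 0.556435, 0.241073, -0.080532, -0.400051, -0.70921, -1.0, -1.264891, -1.497021, -1.69038, -1.839959, -1.941884, -1.993515].
Lovász (edge-transitive): ϑ = −39·(-2*cos(pi/39))/((2)−(-2*cos(pi/39))) = 39*cos(pi/39)/(cos(pi/39) + 1).
≈ 19.4683 (to 4 d.p.).
Check 19 ≤ 39*cos(pi/39)/(cos(pi/39) + 1) ≤ 20: both strict.

39*cos(pi/39)/(cos(pi/39) + 1)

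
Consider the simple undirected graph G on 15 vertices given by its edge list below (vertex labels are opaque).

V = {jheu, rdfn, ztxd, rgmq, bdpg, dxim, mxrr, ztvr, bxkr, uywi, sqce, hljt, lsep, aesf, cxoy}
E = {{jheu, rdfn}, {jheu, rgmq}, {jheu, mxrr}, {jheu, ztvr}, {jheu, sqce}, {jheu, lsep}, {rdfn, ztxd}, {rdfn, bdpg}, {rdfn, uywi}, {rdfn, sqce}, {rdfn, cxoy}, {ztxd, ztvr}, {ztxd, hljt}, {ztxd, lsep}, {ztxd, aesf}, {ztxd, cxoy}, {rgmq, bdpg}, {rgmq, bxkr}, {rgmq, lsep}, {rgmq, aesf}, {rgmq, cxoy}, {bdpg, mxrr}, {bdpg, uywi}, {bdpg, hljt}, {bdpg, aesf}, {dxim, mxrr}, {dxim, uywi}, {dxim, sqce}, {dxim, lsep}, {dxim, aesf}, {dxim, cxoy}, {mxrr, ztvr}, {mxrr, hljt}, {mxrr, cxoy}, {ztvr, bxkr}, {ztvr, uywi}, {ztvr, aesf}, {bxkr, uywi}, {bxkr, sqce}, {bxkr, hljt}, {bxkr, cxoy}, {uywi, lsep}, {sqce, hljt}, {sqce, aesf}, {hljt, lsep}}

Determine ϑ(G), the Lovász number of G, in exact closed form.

N(bxkr) = {rgmq, ztvr, uywi, sqce, hljt, cxoy}, |N(bxkr)| = 6.
Vertex lsep has 6 neighbors: jheu, ztxd, rgmq, dxim, uywi, hljt.
deg(uywi) = 6; N(uywi) = {rdfn, bdpg, dxim, ztvr, bxkr, lsep}.
N(ztxd) = {rdfn, ztvr, hljt, lsep, aesf, cxoy}, |N(ztxd)| = 6.
Regular of degree 6 on 15 vertices: Kneser-type, 2-subsets of [6].
Distinct eigenvalues (to 3 d.p.): [6.0, 1.0, -3.0].
λ_max=6, λ_min=-3; ϑ = −15·λ_min/(λ_max−λ_min) = 5.
= 5.00000… (decimal).

5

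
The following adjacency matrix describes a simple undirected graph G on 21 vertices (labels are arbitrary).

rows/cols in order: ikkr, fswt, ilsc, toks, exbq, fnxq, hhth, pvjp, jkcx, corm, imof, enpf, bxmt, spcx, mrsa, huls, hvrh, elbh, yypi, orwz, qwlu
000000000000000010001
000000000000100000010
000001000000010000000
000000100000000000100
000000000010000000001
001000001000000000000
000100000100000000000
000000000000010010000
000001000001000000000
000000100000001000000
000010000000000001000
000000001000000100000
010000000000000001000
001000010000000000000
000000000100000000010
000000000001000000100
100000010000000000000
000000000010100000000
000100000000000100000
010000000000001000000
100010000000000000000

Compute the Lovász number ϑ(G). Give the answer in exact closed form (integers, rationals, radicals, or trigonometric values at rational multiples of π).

21*cos(pi/21)/(cos(pi/21) + 1)

deg(yypi) = 2; N(yypi) = {toks, huls}.
N(ikkr) = {hvrh, qwlu}, |N(ikkr)| = 2.
deg(elbh) = 2; N(elbh) = {imof, bxmt}.
Vertex hhth has 2 neighbors: toks, corm.
deg(v) = 2 for all v (|V|=21); the odd cycle C_{21}.
The 11 distinct eigenvalues: [2.0, 1.911, 1.652, 1.247, 0.731, 0.149, -0.445, -1.0, -1.466, -1.802, -1.978].
λ_max=2, λ_min=-2*cos(pi/21); ϑ = −21·λ_min/(λ_max−λ_min) = 21*cos(pi/21)/(cos(pi/21) + 1).
= 10.44103253… (decimal).
Check 10 ≤ 21*cos(pi/21)/(cos(pi/21) + 1) ≤ 11: both strict.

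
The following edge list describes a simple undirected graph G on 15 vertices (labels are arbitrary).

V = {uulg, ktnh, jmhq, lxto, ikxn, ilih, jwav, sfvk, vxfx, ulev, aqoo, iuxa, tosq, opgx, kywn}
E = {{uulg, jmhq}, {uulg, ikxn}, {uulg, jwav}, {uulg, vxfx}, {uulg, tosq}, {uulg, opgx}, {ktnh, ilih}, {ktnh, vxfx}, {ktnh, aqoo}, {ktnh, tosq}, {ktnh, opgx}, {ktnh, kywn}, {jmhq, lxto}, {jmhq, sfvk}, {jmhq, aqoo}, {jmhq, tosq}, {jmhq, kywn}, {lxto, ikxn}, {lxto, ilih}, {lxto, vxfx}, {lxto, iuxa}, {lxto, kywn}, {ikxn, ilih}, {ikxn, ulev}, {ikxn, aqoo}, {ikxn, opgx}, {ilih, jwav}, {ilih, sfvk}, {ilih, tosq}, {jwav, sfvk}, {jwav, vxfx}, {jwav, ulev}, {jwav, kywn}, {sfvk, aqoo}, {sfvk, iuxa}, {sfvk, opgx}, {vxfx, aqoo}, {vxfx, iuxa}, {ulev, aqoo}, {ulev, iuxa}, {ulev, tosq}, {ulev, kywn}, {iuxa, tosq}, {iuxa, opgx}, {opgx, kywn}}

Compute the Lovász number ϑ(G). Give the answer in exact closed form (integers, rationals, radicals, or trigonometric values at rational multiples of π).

5

N(uulg) = {jmhq, ikxn, jwav, vxfx, tosq, opgx}, |N(uulg)| = 6.
Vertex lxto has 6 neighbors: jmhq, ikxn, ilih, vxfx, iuxa, kywn.
N(vxfx) = {uulg, ktnh, lxto, jwav, aqoo, iuxa}, |N(vxfx)| = 6.
Vertex opgx has 6 neighbors: uulg, ktnh, ikxn, sfvk, iuxa, kywn.
Every vertex has degree 6 (N=15); Kneser K(6,2) on C(6,2)=15 vertices.
Distinct eigenvalues (to 6 d.p.): [6.0, 1.0, -3.0].
ϑ = −N·λ_min/(λ_max−λ_min) = −15·(-3)/(6−(-3)) = 5.
= 5.0000000… (decimal).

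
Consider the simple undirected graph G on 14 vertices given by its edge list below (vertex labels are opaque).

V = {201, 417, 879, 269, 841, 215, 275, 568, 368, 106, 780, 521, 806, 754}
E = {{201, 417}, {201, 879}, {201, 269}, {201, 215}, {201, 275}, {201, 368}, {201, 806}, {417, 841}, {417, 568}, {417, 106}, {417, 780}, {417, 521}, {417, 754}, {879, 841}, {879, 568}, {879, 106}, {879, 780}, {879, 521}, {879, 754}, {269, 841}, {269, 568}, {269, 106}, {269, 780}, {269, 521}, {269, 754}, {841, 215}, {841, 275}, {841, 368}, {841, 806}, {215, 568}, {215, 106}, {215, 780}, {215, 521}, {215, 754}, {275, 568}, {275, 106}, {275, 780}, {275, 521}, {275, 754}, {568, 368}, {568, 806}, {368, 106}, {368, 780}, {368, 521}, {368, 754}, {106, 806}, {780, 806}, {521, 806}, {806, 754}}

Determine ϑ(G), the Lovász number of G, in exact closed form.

7

N(275) = {201, 841, 568, 106, 780, 521, 754}, |N(275)| = 7.
Vertex 879 has 7 neighbors: 201, 841, 568, 106, 780, 521, 754.
N(201) = {417, 879, 269, 215, 275, 368, 806}, |N(201)| = 7.
N(106) = {417, 879, 269, 215, 275, 368, 806}, |N(106)| = 7.
Complete 2-partite, parts [7, 7]: perfect, ϑ = α = 7.
Numerically 7.000000000.
α=7, χ(Ḡ)=7; ϑ=7 lies between (collapsed).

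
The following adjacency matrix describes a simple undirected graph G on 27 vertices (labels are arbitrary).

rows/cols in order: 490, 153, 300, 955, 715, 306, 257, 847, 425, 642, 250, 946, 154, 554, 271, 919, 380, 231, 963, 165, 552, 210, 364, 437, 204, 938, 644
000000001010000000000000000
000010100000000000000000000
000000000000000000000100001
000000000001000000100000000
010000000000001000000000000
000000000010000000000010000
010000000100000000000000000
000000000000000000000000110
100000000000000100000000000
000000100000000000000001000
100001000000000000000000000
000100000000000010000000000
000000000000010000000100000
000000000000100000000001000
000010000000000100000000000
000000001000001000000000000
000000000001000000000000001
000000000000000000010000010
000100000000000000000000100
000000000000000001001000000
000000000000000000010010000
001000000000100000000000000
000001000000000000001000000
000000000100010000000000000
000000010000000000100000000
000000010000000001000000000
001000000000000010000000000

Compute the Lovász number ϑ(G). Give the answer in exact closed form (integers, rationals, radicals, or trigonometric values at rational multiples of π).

deg(715) = 2; N(715) = {153, 271}.
deg(425) = 2; N(425) = {490, 919}.
Vertex 364 has 2 neighbors: 306, 552.
N(919) = {425, 271}, |N(919)| = 2.
deg(v) = 2 for all v (|V|=27); connected 2-regular on 27 ⇒ C_{27}.
Distinct eigenvalues (to 4 d.p.): [2.0, 1.9461, 1.7873, 1.5321, 1.1943, 0.7922, 0.3473, -0.1163, -0.5736, -1.0, -1.3725, -1.671, -1.8794, -1.9865].
Lovász (edge-transitive): ϑ = −27·(-2*cos(pi/27))/((2)−(-2*cos(pi/27))) = 27*cos(pi/27)/(cos(pi/27) + 1).
Numerically 13.454204087.
Sandwich: α(G)=13 ≤ ϑ(G)=27*cos(pi/27)/(cos(pi/27) + 1) ≤ χ(Ḡ)=14 (both strict).

27*cos(pi/27)/(cos(pi/27) + 1)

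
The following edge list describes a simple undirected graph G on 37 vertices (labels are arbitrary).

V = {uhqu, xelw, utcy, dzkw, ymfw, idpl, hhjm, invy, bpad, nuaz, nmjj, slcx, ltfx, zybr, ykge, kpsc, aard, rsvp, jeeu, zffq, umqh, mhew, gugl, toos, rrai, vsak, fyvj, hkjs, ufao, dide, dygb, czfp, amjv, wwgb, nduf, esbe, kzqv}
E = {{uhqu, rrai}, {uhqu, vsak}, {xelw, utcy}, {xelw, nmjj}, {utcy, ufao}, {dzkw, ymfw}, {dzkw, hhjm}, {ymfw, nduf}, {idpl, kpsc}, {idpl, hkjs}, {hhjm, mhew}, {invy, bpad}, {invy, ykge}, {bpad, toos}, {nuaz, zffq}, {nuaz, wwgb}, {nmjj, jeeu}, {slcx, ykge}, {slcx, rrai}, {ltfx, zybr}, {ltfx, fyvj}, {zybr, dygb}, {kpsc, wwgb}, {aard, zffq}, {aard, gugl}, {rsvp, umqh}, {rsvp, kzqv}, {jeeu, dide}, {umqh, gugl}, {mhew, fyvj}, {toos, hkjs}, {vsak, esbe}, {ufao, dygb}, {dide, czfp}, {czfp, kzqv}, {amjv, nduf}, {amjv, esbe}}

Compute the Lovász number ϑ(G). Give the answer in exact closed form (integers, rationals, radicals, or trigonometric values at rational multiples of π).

37*cos(pi/37)/(cos(pi/37) + 1)

deg(bpad) = 2; N(bpad) = {invy, toos}.
deg(kpsc) = 2; N(kpsc) = {idpl, wwgb}.
Vertex utcy has 2 neighbors: xelw, ufao.
deg(xelw) = 2; N(xelw) = {utcy, nmjj}.
37-vertex 2-regular graph: this is C_{37}, the 37-cycle.
Distinct eigenvalues (to 3 d.p.): [2.0, 1.971, 1.886, 1.746, 1.556, 1.321, 1.049, 0.746, 0.421, 0.085, -0.254, -0.586, -0.9, -1.189, -1.444, -1.657, -1.822, -1.935, -1.993].
−37·(-2*cos(pi/37)) / ((2)−(-2*cos(pi/37))) = 37*cos(pi/37)/(cos(pi/37) + 1) = ϑ(G).
ϑ(G) ≈ 18.46662.
18 ≤ 37*cos(pi/37)/(cos(pi/37) + 1) ≤ 19: both strict.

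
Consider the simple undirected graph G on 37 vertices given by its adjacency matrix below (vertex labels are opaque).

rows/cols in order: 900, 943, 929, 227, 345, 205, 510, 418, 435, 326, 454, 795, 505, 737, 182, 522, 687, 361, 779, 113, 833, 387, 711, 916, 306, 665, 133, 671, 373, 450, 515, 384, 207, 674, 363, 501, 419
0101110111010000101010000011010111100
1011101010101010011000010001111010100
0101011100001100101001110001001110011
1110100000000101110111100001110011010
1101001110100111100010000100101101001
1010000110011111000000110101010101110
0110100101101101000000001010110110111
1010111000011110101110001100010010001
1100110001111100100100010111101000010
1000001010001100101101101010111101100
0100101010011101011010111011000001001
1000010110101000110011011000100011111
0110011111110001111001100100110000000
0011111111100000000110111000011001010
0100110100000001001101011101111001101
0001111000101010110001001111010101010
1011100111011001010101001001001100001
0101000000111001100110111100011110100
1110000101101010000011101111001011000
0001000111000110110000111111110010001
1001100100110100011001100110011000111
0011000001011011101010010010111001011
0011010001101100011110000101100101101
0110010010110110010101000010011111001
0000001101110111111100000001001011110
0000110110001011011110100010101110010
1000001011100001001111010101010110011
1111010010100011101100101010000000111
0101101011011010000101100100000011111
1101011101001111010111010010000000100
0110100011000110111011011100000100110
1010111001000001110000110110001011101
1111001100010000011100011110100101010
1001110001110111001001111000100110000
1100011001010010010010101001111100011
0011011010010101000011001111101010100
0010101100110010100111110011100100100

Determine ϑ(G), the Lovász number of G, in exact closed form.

sqrt(37)

N(929) = {943, 227, 205, 510, 418, 505, 737, 687, 779, 387, 711, 916, 671, 515, 384, 207, 501, 419}, |N(929)| = 18.
Vertex 916 has 18 neighbors: 943, 929, 205, 435, 454, 795, 737, 182, 361, 113, 387, 133, 450, 515, 384, 207, 674, 419.
Vertex 510 has 18 neighbors: 943, 929, 345, 418, 326, 454, 505, 737, 522, 306, 133, 373, 450, 384, 207, 363, 501, 419.
deg(227) = 18; N(227) = {900, 943, 929, 345, 737, 522, 687, 361, 113, 833, 387, 711, 671, 373, 450, 207, 674, 501}.
deg(v) = 18 for all v (|V|=37); strongly regular (37,18,8,9).
spec(A) ≈ [18.0, 2.54138, -3.54138] (distinct, 5 d.p.).
λ_max=18, λ_min=-sqrt(37)/2 - 1/2; ϑ = −37·λ_min/(λ_max−λ_min) = sqrt(37).
Numerically 6.0828.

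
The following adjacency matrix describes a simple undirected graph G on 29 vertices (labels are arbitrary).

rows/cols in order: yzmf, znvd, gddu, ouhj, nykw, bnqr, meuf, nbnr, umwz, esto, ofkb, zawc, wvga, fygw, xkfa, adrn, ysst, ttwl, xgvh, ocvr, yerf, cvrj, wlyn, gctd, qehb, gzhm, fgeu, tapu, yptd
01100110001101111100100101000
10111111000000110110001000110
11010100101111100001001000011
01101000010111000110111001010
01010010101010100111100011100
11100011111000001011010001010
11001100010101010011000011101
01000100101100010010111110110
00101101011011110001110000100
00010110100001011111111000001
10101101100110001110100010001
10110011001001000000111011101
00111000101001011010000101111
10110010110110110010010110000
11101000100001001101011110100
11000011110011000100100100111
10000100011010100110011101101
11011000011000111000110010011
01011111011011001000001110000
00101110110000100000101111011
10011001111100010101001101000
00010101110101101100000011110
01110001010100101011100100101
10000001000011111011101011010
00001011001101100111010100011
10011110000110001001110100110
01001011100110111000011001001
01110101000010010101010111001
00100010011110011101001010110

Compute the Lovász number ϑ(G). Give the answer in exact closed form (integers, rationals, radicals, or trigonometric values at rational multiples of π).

N(ysst) = {yzmf, bnqr, esto, ofkb, wvga, xkfa, ttwl, xgvh, cvrj, wlyn, gctd, gzhm, fgeu, yptd}, |N(ysst)| = 14.
N(esto) = {ouhj, bnqr, meuf, umwz, fygw, adrn, ysst, ttwl, xgvh, ocvr, yerf, cvrj, wlyn, yptd}, |N(esto)| = 14.
Vertex gddu has 14 neighbors: yzmf, znvd, ouhj, bnqr, umwz, ofkb, zawc, wvga, fygw, xkfa, ocvr, wlyn, tapu, yptd.
deg(cvrj) = 14; N(cvrj) = {ouhj, bnqr, nbnr, umwz, esto, zawc, fygw, xkfa, ysst, ttwl, qehb, gzhm, fgeu, tapu}.
29-vertex 14-regular graph: strongly regular (29,14,6,7).
spec(A) ≈ [14.0, 2.19258, -3.19258] (distinct, 5 d.p.).
λ_max=14, λ_min=-sqrt(29)/2 - 1/2; ϑ = −29·λ_min/(λ_max−λ_min) = sqrt(29).
Numerically 5.38516481.

sqrt(29)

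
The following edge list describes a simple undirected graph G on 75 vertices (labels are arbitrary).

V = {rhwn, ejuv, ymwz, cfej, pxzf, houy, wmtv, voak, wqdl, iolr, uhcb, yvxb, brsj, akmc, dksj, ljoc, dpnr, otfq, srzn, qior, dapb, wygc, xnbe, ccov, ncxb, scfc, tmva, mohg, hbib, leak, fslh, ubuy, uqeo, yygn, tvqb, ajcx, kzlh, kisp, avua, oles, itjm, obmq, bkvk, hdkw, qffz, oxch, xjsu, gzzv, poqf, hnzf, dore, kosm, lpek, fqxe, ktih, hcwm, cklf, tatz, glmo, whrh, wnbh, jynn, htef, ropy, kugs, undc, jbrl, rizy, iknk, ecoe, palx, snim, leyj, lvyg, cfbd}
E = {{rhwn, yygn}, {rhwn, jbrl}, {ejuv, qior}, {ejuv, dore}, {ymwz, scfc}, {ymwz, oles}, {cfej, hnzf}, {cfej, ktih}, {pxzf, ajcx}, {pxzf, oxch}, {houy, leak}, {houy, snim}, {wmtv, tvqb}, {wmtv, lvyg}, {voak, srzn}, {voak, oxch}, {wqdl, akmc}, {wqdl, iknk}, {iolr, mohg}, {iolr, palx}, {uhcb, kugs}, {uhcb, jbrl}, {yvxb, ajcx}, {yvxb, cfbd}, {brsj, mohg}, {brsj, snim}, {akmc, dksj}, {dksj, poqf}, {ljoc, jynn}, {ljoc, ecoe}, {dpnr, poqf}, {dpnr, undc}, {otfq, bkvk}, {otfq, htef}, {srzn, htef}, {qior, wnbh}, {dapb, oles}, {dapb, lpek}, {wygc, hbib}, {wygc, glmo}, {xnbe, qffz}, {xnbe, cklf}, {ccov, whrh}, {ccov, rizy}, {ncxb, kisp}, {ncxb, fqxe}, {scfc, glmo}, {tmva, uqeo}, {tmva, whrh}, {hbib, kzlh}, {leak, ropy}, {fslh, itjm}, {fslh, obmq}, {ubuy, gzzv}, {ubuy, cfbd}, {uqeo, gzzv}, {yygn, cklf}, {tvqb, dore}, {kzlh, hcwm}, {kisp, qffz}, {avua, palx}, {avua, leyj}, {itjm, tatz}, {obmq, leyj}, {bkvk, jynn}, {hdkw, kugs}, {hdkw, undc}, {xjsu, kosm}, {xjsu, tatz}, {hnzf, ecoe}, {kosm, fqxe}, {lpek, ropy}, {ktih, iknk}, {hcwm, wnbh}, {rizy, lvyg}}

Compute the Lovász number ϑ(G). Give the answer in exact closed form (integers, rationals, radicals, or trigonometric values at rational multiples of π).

75*cos(pi/75)/(cos(pi/75) + 1)

deg(kzlh) = 2; N(kzlh) = {hbib, hcwm}.
Vertex oles has 2 neighbors: ymwz, dapb.
Vertex ajcx has 2 neighbors: pxzf, yvxb.
deg(ecoe) = 2; N(ecoe) = {ljoc, hnzf}.
Every vertex has degree 2 (N=75); the odd cycle C_{75}.
The 38 distinct eigenvalues: [2.0, 1.99299, 1.97199, 1.93717, 1.88875, 1.82709, 1.75261, 1.66584, 1.56739, 1.45794, 1.33826, 1.2092, 1.07165, 0.92659, 0.77503, 0.61803, 0.4567, 0.29217, 0.12558, -0.04188, -0.20906, -0.37476, -0.53784, -0.69714, -0.85156, -1.0, -1.14143, -1.27485, -1.39933, -1.51399, -1.61803, -1.71073, -1.79142, -1.85955, -1.91464, -1.9563, -1.98423, -1.99825].
−75·(-2*cos(pi/75)) / ((2)−(-2*cos(pi/75))) = 75*cos(pi/75)/(cos(pi/75) + 1) = ϑ(G).
Numerically 37.483546.
37 ≤ 75*cos(pi/75)/(cos(pi/75) + 1) ≤ 38: both strict.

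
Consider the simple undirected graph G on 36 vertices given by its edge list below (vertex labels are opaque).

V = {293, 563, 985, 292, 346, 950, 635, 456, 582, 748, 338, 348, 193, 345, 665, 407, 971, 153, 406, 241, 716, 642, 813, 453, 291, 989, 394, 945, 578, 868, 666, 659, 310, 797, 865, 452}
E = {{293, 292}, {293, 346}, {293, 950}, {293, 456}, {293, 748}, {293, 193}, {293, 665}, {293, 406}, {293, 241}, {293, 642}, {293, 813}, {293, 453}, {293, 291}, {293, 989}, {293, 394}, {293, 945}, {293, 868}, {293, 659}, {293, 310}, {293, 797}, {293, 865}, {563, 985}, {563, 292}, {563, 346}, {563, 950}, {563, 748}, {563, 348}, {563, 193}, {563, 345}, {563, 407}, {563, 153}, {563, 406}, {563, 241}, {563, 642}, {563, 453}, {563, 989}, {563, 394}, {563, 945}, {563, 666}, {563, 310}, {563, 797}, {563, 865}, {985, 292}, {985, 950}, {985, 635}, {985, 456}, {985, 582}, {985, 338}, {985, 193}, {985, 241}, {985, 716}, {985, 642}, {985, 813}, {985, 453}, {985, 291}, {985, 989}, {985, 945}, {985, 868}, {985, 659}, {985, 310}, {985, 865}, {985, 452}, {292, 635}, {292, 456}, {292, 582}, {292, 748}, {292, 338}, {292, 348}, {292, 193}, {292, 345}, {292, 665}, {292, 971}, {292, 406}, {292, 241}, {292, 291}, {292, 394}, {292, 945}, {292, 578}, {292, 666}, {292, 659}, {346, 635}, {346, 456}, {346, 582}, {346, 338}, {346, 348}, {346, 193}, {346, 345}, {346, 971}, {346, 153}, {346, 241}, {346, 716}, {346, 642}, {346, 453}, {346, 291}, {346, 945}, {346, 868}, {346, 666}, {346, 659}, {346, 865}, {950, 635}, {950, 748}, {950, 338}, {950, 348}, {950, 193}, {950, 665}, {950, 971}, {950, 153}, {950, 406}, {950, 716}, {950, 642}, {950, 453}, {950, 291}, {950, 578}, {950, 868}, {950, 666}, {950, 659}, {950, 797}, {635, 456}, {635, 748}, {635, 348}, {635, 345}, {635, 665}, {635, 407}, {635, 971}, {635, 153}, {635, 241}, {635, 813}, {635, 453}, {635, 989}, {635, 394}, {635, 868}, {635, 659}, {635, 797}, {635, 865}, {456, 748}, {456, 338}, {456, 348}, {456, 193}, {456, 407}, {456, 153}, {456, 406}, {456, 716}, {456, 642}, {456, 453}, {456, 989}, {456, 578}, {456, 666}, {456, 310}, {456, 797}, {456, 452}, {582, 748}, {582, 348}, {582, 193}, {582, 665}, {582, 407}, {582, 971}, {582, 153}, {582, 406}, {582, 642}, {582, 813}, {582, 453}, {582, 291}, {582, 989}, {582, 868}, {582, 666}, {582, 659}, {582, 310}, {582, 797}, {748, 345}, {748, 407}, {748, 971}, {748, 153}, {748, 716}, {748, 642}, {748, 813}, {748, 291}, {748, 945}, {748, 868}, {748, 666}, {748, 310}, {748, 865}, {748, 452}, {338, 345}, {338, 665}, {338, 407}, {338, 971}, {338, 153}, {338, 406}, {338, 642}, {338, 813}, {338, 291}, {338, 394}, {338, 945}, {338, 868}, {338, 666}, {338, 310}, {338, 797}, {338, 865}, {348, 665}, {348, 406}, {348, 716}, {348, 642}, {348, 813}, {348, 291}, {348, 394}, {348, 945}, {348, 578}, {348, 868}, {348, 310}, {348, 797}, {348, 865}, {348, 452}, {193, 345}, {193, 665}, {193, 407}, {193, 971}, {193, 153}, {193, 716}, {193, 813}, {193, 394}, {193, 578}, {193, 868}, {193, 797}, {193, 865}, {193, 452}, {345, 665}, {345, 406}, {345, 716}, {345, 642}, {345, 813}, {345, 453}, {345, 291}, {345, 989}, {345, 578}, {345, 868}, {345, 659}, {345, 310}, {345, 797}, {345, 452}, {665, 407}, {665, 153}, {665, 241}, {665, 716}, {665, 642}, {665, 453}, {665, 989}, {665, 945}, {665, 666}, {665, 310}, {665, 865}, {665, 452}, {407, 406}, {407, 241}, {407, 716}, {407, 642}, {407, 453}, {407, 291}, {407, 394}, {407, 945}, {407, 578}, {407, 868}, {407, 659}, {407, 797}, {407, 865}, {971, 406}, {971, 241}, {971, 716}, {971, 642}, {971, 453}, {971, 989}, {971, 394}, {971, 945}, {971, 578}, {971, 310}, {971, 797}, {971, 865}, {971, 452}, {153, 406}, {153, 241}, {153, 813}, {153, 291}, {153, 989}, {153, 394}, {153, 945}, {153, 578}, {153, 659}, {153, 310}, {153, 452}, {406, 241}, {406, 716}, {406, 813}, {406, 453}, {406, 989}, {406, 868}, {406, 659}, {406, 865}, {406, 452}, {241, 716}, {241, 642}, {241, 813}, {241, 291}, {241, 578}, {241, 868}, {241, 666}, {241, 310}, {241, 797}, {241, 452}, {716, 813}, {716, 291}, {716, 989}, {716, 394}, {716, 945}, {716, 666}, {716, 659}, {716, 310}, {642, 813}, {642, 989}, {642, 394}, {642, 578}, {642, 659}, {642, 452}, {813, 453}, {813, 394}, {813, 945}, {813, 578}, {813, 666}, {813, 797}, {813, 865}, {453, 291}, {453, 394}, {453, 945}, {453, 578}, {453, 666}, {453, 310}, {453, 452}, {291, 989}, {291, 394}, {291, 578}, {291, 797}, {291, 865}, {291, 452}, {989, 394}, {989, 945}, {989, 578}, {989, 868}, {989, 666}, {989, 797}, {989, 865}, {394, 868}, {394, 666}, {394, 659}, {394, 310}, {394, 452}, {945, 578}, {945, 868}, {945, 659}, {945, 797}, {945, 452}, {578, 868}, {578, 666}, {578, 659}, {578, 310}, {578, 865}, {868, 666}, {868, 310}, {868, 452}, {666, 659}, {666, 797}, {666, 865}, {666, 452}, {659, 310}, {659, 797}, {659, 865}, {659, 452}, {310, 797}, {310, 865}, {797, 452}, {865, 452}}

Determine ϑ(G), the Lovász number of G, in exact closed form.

8

Vertex 813 has 21 neighbors: 293, 985, 635, 582, 748, 338, 348, 193, 345, 153, 406, 241, 716, 642, 453, 394, 945, 578, 666, 797, 865.
Vertex 868 has 21 neighbors: 293, 985, 346, 950, 635, 582, 748, 338, 348, 193, 345, 407, 406, 241, 989, 394, 945, 578, 666, 310, 452.
deg(659) = 21; N(659) = {293, 985, 292, 346, 950, 635, 582, 345, 407, 153, 406, 716, 642, 394, 945, 578, 666, 310, 797, 865, 452}.
N(293) = {292, 346, 950, 456, 748, 193, 665, 406, 241, 642, 813, 453, 291, 989, 394, 945, 868, 659, 310, 797, 865}, |N(293)| = 21.
Regular of degree 21 on 36 vertices: this is K(9,2), the Kneser graph.
A has 3 distinct eigenvalues ≈ [21.0, 1.0, -6.0].
−36·(-6) / ((21)−(-6)) = 8 = ϑ(G).
= 8.000000… (decimal).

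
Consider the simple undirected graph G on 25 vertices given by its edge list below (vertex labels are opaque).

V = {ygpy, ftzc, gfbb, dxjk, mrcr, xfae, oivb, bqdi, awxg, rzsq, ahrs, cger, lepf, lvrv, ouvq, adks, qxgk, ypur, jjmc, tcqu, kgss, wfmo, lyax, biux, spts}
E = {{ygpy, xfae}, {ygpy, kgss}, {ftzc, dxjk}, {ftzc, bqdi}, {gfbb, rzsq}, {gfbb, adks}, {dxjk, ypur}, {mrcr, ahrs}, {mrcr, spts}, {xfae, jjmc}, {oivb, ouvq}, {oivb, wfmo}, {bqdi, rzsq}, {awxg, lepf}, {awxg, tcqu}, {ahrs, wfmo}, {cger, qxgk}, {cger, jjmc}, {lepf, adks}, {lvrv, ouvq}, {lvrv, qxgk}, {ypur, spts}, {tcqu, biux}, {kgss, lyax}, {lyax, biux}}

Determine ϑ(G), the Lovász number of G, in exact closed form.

25*cos(pi/25)/(cos(pi/25) + 1)

N(dxjk) = {ftzc, ypur}, |N(dxjk)| = 2.
Vertex xfae has 2 neighbors: ygpy, jjmc.
deg(adks) = 2; N(adks) = {gfbb, lepf}.
N(awxg) = {lepf, tcqu}, |N(awxg)| = 2.
G on 25 vertices is 2-regular; this is C_{25}, the 25-cycle.
The 13 distinct eigenvalues: [2.0, 1.9372, 1.7526, 1.4579, 1.0717, 0.618, 0.1256, -0.3748, -0.8516, -1.2748, -1.618, -1.8596, -1.9842].
λ_max=2, λ_min=-2*cos(pi/25); ϑ = −25·λ_min/(λ_max−λ_min) = 25*cos(pi/25)/(cos(pi/25) + 1).
Numerically 12.4505.
Lovász sandwich 12 ≤ 25*cos(pi/25)/(cos(pi/25) + 1) ≤ 13: both strict.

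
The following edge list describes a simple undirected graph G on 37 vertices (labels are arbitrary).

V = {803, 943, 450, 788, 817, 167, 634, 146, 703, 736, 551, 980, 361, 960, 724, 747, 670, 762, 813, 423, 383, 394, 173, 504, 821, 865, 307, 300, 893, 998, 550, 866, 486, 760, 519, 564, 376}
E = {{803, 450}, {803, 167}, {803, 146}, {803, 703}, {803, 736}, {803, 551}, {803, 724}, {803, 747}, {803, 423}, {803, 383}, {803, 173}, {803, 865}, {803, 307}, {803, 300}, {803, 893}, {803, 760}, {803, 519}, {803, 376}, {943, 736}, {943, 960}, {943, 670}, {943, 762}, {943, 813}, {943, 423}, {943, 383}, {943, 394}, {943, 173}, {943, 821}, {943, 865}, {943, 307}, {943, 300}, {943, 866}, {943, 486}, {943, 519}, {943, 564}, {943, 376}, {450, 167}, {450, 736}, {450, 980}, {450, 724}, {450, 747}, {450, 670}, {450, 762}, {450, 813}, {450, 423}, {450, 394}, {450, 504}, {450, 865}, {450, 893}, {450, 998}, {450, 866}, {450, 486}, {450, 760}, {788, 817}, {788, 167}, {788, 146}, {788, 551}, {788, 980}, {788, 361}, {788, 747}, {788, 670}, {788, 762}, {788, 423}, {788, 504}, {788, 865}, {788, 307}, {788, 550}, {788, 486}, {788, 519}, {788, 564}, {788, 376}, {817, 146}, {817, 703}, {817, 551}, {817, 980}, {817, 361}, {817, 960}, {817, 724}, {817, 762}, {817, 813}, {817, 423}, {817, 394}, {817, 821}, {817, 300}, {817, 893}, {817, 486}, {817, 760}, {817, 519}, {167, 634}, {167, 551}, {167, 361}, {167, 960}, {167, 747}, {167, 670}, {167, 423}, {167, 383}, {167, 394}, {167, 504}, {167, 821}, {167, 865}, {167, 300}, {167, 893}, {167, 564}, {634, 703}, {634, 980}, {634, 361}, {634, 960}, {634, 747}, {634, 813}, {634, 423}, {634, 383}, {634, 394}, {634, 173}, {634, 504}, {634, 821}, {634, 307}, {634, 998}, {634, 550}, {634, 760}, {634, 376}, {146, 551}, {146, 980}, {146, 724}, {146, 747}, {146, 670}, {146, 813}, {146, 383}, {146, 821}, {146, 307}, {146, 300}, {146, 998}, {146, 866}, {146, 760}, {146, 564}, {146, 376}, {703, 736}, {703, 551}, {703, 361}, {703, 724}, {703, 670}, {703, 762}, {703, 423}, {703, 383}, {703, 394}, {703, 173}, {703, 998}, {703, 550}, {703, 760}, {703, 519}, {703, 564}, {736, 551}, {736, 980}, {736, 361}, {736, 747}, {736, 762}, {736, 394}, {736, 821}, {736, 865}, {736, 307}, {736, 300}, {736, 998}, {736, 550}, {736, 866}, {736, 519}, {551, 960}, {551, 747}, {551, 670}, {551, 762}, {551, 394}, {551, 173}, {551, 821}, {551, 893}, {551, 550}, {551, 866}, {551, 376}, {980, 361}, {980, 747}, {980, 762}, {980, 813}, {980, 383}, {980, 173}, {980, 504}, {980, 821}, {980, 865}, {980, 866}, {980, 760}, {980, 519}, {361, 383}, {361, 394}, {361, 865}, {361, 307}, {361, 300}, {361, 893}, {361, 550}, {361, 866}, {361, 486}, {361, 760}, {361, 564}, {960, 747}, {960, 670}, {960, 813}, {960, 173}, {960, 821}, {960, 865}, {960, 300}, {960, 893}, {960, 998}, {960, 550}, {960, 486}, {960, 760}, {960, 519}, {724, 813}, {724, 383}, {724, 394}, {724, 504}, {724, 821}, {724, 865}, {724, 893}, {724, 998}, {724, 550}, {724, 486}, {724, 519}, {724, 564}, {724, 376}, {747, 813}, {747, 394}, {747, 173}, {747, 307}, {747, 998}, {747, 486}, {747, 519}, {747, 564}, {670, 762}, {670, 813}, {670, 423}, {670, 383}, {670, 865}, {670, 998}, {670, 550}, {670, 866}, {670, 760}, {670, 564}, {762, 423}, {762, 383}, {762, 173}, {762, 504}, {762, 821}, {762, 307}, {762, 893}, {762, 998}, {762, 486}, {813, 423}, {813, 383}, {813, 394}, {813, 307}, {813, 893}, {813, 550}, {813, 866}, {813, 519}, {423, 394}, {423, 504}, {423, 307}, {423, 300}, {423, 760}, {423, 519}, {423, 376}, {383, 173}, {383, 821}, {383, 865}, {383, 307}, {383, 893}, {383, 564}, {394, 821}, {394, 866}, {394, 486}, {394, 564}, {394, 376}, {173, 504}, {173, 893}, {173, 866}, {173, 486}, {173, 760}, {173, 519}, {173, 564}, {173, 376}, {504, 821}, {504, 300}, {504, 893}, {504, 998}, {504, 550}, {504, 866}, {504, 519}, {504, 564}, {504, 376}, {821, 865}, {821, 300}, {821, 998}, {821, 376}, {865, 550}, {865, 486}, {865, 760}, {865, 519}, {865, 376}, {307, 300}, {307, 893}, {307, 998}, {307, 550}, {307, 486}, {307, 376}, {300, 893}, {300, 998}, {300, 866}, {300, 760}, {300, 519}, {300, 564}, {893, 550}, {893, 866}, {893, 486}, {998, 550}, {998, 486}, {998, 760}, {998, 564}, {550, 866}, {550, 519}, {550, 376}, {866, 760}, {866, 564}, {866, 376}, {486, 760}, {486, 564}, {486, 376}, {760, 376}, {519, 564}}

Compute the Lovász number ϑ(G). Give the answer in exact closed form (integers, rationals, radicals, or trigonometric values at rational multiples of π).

N(146) = {803, 788, 817, 551, 980, 724, 747, 670, 813, 383, 821, 307, 300, 998, 866, 760, 564, 376}, |N(146)| = 18.
Vertex 486 has 18 neighbors: 943, 450, 788, 817, 361, 960, 724, 747, 762, 394, 173, 865, 307, 893, 998, 760, 564, 376.
deg(564) = 18; N(564) = {943, 788, 167, 146, 703, 361, 724, 747, 670, 383, 394, 173, 504, 300, 998, 866, 486, 519}.
Vertex 450 has 18 neighbors: 803, 167, 736, 980, 724, 747, 670, 762, 813, 423, 394, 504, 865, 893, 998, 866, 486, 760.
18-regular, N=37; SR(37,18,8,9) — a Paley graph.
spec(A) ≈ [18.0, 2.54138, -3.54138] (distinct, 5 d.p.).
Lovász (edge-transitive): ϑ = −37·(-sqrt(37)/2 - 1/2)/((18)−(-sqrt(37)/2 - 1/2)) = sqrt(37).
Numerically 6.082762530.

sqrt(37)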